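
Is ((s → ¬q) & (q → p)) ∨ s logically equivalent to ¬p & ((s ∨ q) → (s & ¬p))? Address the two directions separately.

(⟹) This fails. Under s = F, q = F, p = T, the left side is true but the right side is false.

(⟸) Assume the antecedent. If s is true, ((s → ¬q) & (q → p)) ∨ s reduces to true regardless of the other variables. If s is false, the antecedent forces (s = F, q = F, p = F), and ((s → ¬q) & (q → p)) ∨ s holds there. Either way ((s → ¬q) & (q → p)) ∨ s holds.

Not equivalent: only (⇐) holds.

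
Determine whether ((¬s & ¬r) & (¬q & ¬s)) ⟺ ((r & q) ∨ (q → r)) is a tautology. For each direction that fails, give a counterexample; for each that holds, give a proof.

The forward direction holds; the converse fails.

(←) This fails. Under r = T, q = F, s = F, the left side is false but the right side is true.

(→) Assume the antecedent. If r is true, the antecedent cannot hold. If r is false, the antecedent forces (r = F, q = F, s = F), and (r & q) ∨ (q → r) holds there. Either way (r & q) ∨ (q → r) holds.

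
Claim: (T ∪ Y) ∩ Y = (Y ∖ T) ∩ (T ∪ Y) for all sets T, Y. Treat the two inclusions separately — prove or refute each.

Forward inclusion. This inclusion fails. Take T = {1}, Y = {1}; then 1 ∈ (T ∪ Y) ∩ Y but 1 ∉ (Y ∖ T) ∩ (T ∪ Y).

Reverse inclusion. Let x ∈ (Y ∖ T) ∩ (T ∪ Y). Then x ∈ Y and x ∉ T, from which x ∈ (T ∪ Y) ∩ Y.

Only the reverse inclusion holds.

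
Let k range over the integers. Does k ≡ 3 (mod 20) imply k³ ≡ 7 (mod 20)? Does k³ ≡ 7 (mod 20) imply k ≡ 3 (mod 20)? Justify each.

Both directions hold; the statement is true.

(⇐) Suppose k³ ≡ 7 (mod 20). The only residue r in {0, …, 19} with r³ ≡ 7 (mod 20) is r = 3, so k ≡ 3 (mod 20).

(⇒) Suppose k ≡ 3 (mod 20). Write k = 20j + 3. Then (20j + 3)³ = 8000j³ + 3600j² + 540j + 27 = 20(400j³ + 180j² + 27j + 1) + 7, so k³ ≡ 7 (mod 20).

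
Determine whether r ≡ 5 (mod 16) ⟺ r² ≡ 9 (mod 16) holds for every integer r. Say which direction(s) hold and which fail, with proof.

Only the forward implication holds.

(⇐) This fails: take r = 3. Then 3² = 9 ≡ 9 (mod 16), yet 3 ≡ 3 (mod 16), not 5.

(⇒) Suppose r ≡ 5 (mod 16). Write r = 16j + 5. Then (16j + 5)² = 256j² + 160j + 25 = 16(16j² + 10j + 1) + 9, so r² ≡ 9 (mod 16).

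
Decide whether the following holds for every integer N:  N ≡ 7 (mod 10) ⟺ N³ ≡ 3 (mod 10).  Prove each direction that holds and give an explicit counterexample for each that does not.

Both directions hold.

[⇒] Suppose N ≡ 7 (mod 10). Write N = 10j + 7. Then (10j + 7)³ = 1000j³ + 2100j² + 1470j + 343 = 10(100j³ + 210j² + 147j + 34) + 3, so N³ ≡ 3 (mod 10).

[⇐] Conversely, suppose N³ ≡ 3 (mod 10). The only residue r in {0, …, 9} with r³ ≡ 3 (mod 10) is r = 7, so N ≡ 7 (mod 10).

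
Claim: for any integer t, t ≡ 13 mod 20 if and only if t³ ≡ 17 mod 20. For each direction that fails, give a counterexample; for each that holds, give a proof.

(⇒) Suppose t ≡ 13 mod 20. Write t = 20j + 13. Then (20j + 13)³ = 8000j³ + 15600j² + 10140j + 2197 = 20(400j³ + 780j² + 507j + 109) + 17, so t³ ≡ 17 (mod 20).

(⇐) Conversely, suppose t³ ≡ 17 (mod 20). The only residue r in {0, …, 19} with r³ ≡ 17 (mod 20) is r = 13, so t ≡ 13 (mod 20).

The biconditional holds.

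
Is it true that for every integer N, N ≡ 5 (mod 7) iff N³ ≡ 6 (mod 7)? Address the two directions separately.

Only the forward direction holds.

(→) Suppose N ≡ 5 (mod 7). Write N = 7j + 5. Then (7j + 5)³ = 343j³ + 735j² + 525j + 125 = 7(49j³ + 105j² + 75j + 17) + 6, so N³ ≡ 6 (mod 7).

(←) This fails: take N = 3. Then 3³ = 27 ≡ 6 (mod 7), yet 3 ≡ 3 (mod 7), not 5.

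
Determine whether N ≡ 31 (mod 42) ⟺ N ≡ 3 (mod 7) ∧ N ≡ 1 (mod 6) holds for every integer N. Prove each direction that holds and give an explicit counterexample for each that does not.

Both directions hold.

(⟸) If N ≡ 3 (mod 7) and N ≡ 1 (mod 6), then by the Chinese remainder theorem N ≡ 31 (mod 42). This is exactly N ≡ 31 (mod 42).

(⟹) Suppose N ≡ 31 (mod 42); write N = 42j + 31. Since 7 ∣ 42, reducing mod 7 gives N ≡ 31 ≡ 3 (mod 7); since 6 ∣ 42, reducing mod 6 gives N ≡ 31 ≡ 1 (mod 6).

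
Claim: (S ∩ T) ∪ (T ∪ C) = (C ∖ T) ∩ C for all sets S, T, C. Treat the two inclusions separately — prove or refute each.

(⊆) fails; (⊇) holds.

(⊆) This inclusion fails. Take S = ∅, T = {1}, C = ∅; then 1 ∈ (S ∩ T) ∪ (T ∪ C) but 1 ∉ (C ∖ T) ∩ C.

(⊇) Let x ∈ (C ∖ T) ∩ C. Then either x ∈ C and x ∉ S, T; or x ∈ S ∩ C and x ∉ T. In each case x ∈ (S ∩ T) ∪ (T ∪ C), so (C ∖ T) ∩ C ⊆ (S ∩ T) ∪ (T ∪ C).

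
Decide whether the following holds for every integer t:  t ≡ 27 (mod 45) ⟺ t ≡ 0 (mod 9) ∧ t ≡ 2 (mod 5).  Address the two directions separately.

Both implications hold.

(→) Suppose t ≡ 27 (mod 45); write t = 45j + 27. Since 9 ∣ 45, reducing mod 9 gives t ≡ 27 ≡ 0 (mod 9); since 5 ∣ 45, reducing mod 5 gives t ≡ 27 ≡ 2 (mod 5).

(←) Conversely, if t ≡ 0 (mod 9) and t ≡ 2 (mod 5), then by the Chinese remainder theorem t ≡ 27 (mod 45). This is exactly t ≡ 27 (mod 45).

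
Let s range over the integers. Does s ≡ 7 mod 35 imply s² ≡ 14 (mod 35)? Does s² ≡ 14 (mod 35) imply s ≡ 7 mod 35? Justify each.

Converse. This fails: take s = 28. Then 28² = 784 ≡ 14 (mod 35), yet 28 ≡ 28 (mod 35), not 7.

Forward direction. Suppose s ≡ 7 mod 35. Write s = 35j + 7. Then (35j + 7)² = 1225j² + 490j + 49 = 35(35j² + 14j + 1) + 14, so s² ≡ 14 (mod 35).

Not equivalent: only (⇒) holds.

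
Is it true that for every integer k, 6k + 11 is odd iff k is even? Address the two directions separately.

(⇒) This fails: take k = 5. Then 6k + 11 = 41, which is odd, yet k = 5 is odd, not even.

(⇐) Suppose k is even. Since 6 is even, 6k is even for every k, so 6k + 11 has the same parity as 11, which is odd. Hence 6k + 11 is odd.

Only the reverse direction holds.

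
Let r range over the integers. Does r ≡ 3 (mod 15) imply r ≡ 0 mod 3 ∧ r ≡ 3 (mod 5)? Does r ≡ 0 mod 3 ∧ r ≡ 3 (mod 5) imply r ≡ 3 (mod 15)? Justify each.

Both implications hold.

Converse. If r ≡ 0 (mod 3) and r ≡ 3 (mod 5), then by the Chinese remainder theorem r ≡ 3 (mod 15). This is exactly r ≡ 3 (mod 15).

Forward direction. Suppose r ≡ 3 (mod 15); write r = 15j + 3. Since 3 ∣ 15, reducing mod 3 gives r ≡ 3 ≡ 0 (mod 3); since 5 ∣ 15, reducing mod 5 gives r ≡ 3 (mod 5).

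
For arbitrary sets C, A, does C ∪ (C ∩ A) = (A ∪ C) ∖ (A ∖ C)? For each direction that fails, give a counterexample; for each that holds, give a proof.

Both inclusions hold.

(⊇) Let x ∈ (A ∪ C) ∖ (A ∖ C). Then either x ∈ C and x ∉ A; or x ∈ C ∩ A. In each case x ∈ C ∪ (C ∩ A), so (A ∪ C) ∖ (A ∖ C) ⊆ C ∪ (C ∩ A).

(⊆) Let x ∈ C ∪ (C ∩ A). Then either x ∈ C and x ∉ A; or x ∈ C ∩ A. In each case x ∈ (A ∪ C) ∖ (A ∖ C), so C ∪ (C ∩ A) ⊆ (A ∪ C) ∖ (A ∖ C).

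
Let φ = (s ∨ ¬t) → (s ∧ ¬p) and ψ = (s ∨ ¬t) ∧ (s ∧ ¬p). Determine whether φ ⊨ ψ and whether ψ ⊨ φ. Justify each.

(⟸) Assume the antecedent. If p is true, the antecedent cannot hold. If p is false, the antecedent forces (p = F, t = F, s = T) or (p = F, t = T, s = T), and (s ∨ ¬t) → (s ∧ ¬p) holds there. Either way (s ∨ ¬t) → (s ∧ ¬p) holds.

(⟹) This fails. Under p = F, t = T, s = F, the left side is true but the right side is false.

Only the reverse direction holds.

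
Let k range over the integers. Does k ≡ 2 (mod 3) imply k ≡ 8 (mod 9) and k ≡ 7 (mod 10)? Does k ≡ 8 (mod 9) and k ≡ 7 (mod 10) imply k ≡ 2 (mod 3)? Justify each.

Only the converse holds.

[⇒] This fails: k = 2 gives 2 ≡ 2 (mod 3) but 2 ≡ 2 (mod 9), so the conjunction on the right does not hold.

[⇐] Conversely, if k ≡ 8 (mod 9) and k ≡ 7 (mod 10), then by the Chinese remainder theorem k ≡ 17 (mod 90). Since 17 ≡ 2 (mod 3) and 3 ∣ 90, we get k ≡ 2 (mod 3).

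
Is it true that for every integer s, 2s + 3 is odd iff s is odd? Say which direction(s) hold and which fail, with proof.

(⇒) fails; (⇐) holds.

(→) This fails: take s = 4. Then 2s + 3 = 11, which is odd, yet s = 4 is even, not odd.

(←) Suppose s is odd. Since 2 is even, 2s is even for every s, so 2s + 3 has the same parity as 3, which is odd. Hence 2s + 3 is odd.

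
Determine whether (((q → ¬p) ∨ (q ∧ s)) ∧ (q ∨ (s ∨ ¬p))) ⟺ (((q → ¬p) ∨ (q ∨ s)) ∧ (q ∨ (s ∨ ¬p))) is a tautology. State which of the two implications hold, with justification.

[⇐] This fails. Under s = F, p = T, q = T, the left side is false but the right side is true.

[⇒] Assume the antecedent. If s is true, the consequent reduces to true regardless of the other variables. If s is false, the antecedent forces (s = F, p = F, q = F) or (s = F, p = F, q = T), and the consequent holds there. Either way the consequent holds.

Only the forward implication holds.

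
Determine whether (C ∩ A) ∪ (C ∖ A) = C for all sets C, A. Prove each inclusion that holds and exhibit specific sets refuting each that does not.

The two sets are equal.

(⊆) Let x ∈ (C ∩ A) ∪ (C ∖ A). Then either x ∈ C and x ∉ A; or x ∈ C ∩ A. In each case x ∈ C, so (C ∩ A) ∪ (C ∖ A) ⊆ C.

(⊇) Let x ∈ C. Then either x ∈ C and x ∉ A; or x ∈ C ∩ A. In each case x ∈ (C ∩ A) ∪ (C ∖ A), so C ⊆ (C ∩ A) ∪ (C ∖ A).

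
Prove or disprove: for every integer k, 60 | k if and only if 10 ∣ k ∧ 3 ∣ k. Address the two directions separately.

Only the forward direction holds.

[⇐] This fails: take k = 30. Both 10 ∣ 30 and 3 ∣ 30, yet 30 is not a multiple of 60 (since 30 = 0·60 + 30), so 60 ∤ 30.

[⇒] If 60 ∣ k, write k = 60q. Since 60 = 6·10, k = 10·(6q), so 10 ∣ k; and since 60 = 20·3, k = 3·(20q), so 3 ∣ k.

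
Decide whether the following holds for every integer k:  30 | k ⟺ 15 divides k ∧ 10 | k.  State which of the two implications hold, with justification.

The biconditional holds.

(⟹) If 30 ∣ k, write k = 30q. Since 30 = 2·15, k = 15·(2q), so 15 ∣ k; and since 30 = 3·10, k = 10·(3q), so 10 ∣ k.

(⟸) Suppose 15 ∣ k and 10 ∣ k. Any common multiple of 15 and 10 is a multiple of their lcm; here lcm(15, 10) = 15·10/gcd(15, 10) = 150/5 = 30, so 30 ∣ k.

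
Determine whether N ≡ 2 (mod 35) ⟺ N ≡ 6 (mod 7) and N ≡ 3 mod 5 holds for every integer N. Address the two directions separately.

Neither direction holds.

(⟹) This fails: N = 2 gives 2 ≡ 2 (mod 35) but 2 ≡ 2 (mod 7), so the conjunction on the right does not hold.

(⟸) This fails: N = 13 satisfies both congruences on the right (13 ≡ 6 mod 7 and 13 ≡ 3 mod 5) yet 13 ≡ 13 (mod 35), not 2.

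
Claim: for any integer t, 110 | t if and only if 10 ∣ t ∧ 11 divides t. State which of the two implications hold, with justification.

(⇐) Suppose 10 ∣ t and 11 ∣ t. Any common multiple of 10 and 11 is a multiple of their lcm; here gcd(10, 11) = 1, so lcm(10, 11) = 10·11 = 110, so 110 ∣ t.

(⇒) If 110 ∣ t, write t = 110q. Since 110 = 11·10, t = 10·(11q), so 10 ∣ t; and since 110 = 10·11, t = 11·(10q), so 11 ∣ t.

Both implications hold.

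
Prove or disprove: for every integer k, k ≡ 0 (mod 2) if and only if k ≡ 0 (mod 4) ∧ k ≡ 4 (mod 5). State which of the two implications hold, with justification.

(⟹) This fails: k = 0 gives 0 ≡ 0 (mod 2) but 0 ≡ 0 (mod 5), so the conjunction on the right does not hold.

(⟸) Conversely, if k ≡ 0 (mod 4) and k ≡ 4 (mod 5), then by the Chinese remainder theorem k ≡ 4 (mod 20). Since 4 ≡ 0 (mod 2) and 2 ∣ 20, we get k ≡ 0 (mod 2).

The forward direction fails; the converse holds.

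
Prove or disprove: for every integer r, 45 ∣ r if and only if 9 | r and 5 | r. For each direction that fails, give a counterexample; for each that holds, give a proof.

Forward direction. If 45 ∣ r, write r = 45q. Since 45 = 5·9, r = 9·(5q), so 9 ∣ r; and since 45 = 9·5, r = 5·(9q), so 5 ∣ r.

Converse. Suppose 9 ∣ r and 5 ∣ r. Any common multiple of 9 and 5 is a multiple of their lcm; here gcd(9, 5) = 1, so lcm(9, 5) = 9·5 = 45, so 45 ∣ r.

Both implications hold.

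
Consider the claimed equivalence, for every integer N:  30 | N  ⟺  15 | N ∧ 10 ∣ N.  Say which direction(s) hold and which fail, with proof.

(⇒) If 30 ∣ N, write N = 30q. Since 30 = 2·15, N = 15·(2q), so 15 ∣ N; and since 30 = 3·10, N = 10·(3q), so 10 ∣ N.

(⇐) Suppose 15 ∣ N and 10 ∣ N. Any common multiple of 15 and 10 is a multiple of their lcm; here lcm(15, 10) = 15·10/gcd(15, 10) = 150/5 = 30, so 30 ∣ N.

Both directions hold.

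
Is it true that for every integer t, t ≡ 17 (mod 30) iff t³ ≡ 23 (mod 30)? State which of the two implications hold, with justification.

Both directions hold; the statement is true.

Forward direction. Suppose t ≡ 17 (mod 30). Write t = 30j + 17. Then (30j + 17)³ = 27000j³ + 45900j² + 26010j + 4913 = 30(900j³ + 1530j² + 867j + 163) + 23, so t³ ≡ 23 (mod 30).

Converse. Suppose t³ ≡ 23 (mod 30). The only residue r in {0, …, 29} with r³ ≡ 23 (mod 30) is r = 17, so t ≡ 17 (mod 30).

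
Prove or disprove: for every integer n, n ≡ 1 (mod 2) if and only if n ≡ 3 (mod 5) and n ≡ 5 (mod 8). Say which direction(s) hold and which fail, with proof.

Only the reverse direction holds.

(←) If n ≡ 3 (mod 5) and n ≡ 5 (mod 8), then by the Chinese remainder theorem n ≡ 13 (mod 40). Since 13 ≡ 1 (mod 2) and 2 ∣ 40, we get n ≡ 1 (mod 2).

(→) This fails: n = 1 gives 1 ≡ 1 (mod 2) but 1 ≡ 1 (mod 5), so the conjunction on the right does not hold.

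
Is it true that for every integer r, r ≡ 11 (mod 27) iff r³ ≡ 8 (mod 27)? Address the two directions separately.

(⇒) Suppose r ≡ 11 (mod 27). Write r = 27j + 11. Then (27j + 11)³ = 19683j³ + 24057j² + 9801j + 1331 = 27(729j³ + 891j² + 363j + 49) + 8, so r³ ≡ 8 (mod 27).

(⇐) This fails: take r = 2. Then 2³ = 8 ≡ 8 (mod 27), yet 2 ≡ 2 (mod 27), not 11.

Not equivalent: only (⇒) holds.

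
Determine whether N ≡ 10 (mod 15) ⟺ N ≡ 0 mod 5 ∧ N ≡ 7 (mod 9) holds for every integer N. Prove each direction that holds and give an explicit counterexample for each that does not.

Only the converse holds.

(⇒) This fails: N = 40 gives 40 ≡ 10 (mod 15) but 40 ≡ 4 (mod 9), so the conjunction on the right does not hold.

(⇐) Conversely, if N ≡ 0 (mod 5) and N ≡ 7 (mod 9), then by the Chinese remainder theorem N ≡ 25 (mod 45). Since 25 ≡ 10 (mod 15) and 15 ∣ 45, we get N ≡ 10 (mod 15).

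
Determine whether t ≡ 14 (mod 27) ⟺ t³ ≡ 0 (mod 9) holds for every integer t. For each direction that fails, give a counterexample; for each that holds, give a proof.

(→) This fails: take t = 14. Then 14 ≡ 14 (mod 27), but 14³ = 2744 ≡ 8 (mod 9), not 0.

(←) This fails: take t = 0. Then 0³ = 0 ≡ 0 (mod 9), yet 0 ≡ 0 (mod 27), not 14.

(⇒) fails and (⇐) fails.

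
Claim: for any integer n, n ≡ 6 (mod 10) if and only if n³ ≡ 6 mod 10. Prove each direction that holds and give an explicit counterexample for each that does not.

Both directions hold; the statement is true.

(⇒) Suppose n ≡ 6 (mod 10). Write n = 10j + 6. Then (10j + 6)³ = 1000j³ + 1800j² + 1080j + 216 = 10(100j³ + 180j² + 108j + 21) + 6, so n³ ≡ 6 (mod 10).

(⇐) Conversely, suppose n³ ≡ 6 (mod 10). The only residue r in {0, …, 9} with r³ ≡ 6 (mod 10) is r = 6, so n ≡ 6 (mod 10).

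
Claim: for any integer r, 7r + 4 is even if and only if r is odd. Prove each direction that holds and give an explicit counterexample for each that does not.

Forward direction. This fails: r = 2 gives 7r + 4 = 18, which is even, but 2 is even, not odd.

Converse. This also fails: r = 5 is odd, but 7r + 4 = 39 is odd, not even.

Neither direction holds.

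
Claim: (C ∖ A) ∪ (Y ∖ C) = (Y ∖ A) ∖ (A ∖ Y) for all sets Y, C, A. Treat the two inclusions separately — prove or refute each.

Forward inclusion. This inclusion fails. Take Y = ∅, C = {1}, A = ∅; then 1 ∈ (C ∖ A) ∪ (Y ∖ C) but 1 ∉ (Y ∖ A) ∖ (A ∖ Y).

Reverse inclusion. Let x ∈ (Y ∖ A) ∖ (A ∖ Y). Then either x ∈ Y and x ∉ C, A; or x ∈ Y ∩ C and x ∉ A. In each case x ∈ (C ∖ A) ∪ (Y ∖ C), so (Y ∖ A) ∖ (A ∖ Y) ⊆ (C ∖ A) ∪ (Y ∖ C).

Only the reverse inclusion holds.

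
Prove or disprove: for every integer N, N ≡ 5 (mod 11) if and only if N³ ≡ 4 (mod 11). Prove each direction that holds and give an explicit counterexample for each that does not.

Both directions hold.

(⟸) For the converse, argue contrapositively. If N ≢ 5 (mod 11), then N is congruent to one of 0, 1, 2, 3, 4, 6, 7, 8, 9, 10 modulo 11, and these give N³ ≡ 0, 1, 8, 5, 9, 7, 2, 6, 3, 10 respectively — never 4.

(⟹) Suppose N ≡ 5 (mod 11). Write N = 11j + 5. Then (11j + 5)³ = 1331j³ + 1815j² + 825j + 125 = 11(121j³ + 165j² + 75j + 11) + 4, so N³ ≡ 4 (mod 11).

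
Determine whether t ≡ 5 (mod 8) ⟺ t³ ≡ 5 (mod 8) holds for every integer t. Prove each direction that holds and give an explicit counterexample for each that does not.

[⇒] Suppose t ≡ 5 (mod 8). Write t = 8j + 5. Then (8j + 5)³ = 512j³ + 960j² + 600j + 125 = 8(64j³ + 120j² + 75j + 15) + 5, so t³ ≡ 5 (mod 8).

[⇐] Conversely, suppose t³ ≡ 5 (mod 8). The only residue r in {0, …, 7} with r³ ≡ 5 (mod 8) is r = 5, so t ≡ 5 (mod 8).

The biconditional holds.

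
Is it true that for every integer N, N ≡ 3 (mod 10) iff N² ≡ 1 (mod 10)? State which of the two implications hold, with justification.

Forward direction. This fails: take N = 3. Then 3 ≡ 3 (mod 10), but 3² = 9 ≡ 9 (mod 10), not 1.

Converse. This fails: take N = 1. Then 1² = 1 ≡ 1 (mod 10), yet 1 ≡ 1 (mod 10), not 3.

Neither implication holds.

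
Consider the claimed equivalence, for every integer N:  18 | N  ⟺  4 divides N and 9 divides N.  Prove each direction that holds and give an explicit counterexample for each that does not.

The forward direction fails; the converse holds.

[⇒] This fails: take N = 18. Certainly 18 ∣ 18, but 4 ∤ 18.

[⇐] Suppose 4 ∣ N and 9 ∣ N. Any common multiple of 4 and 9 is a multiple of their lcm; here gcd(4, 9) = 1, so lcm(4, 9) = 4·9 = 36, so 36 ∣ N. Since 18 ∣ 36, it follows that 18 ∣ N.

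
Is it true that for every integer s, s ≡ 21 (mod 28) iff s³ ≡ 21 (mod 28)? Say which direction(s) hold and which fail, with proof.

[⇒] Suppose s ≡ 21 (mod 28). Write s = 28j + 21. Then (28j + 21)³ = 21952j³ + 49392j² + 37044j + 9261 = 28(784j³ + 1764j² + 1323j + 330) + 21, so s³ ≡ 21 (mod 28).

[⇐] Conversely, suppose s³ ≡ 21 (mod 28). The only residue r in {0, …, 27} with r³ ≡ 21 (mod 28) is r = 21, so s ≡ 21 (mod 28).

Both directions hold; the statement is true.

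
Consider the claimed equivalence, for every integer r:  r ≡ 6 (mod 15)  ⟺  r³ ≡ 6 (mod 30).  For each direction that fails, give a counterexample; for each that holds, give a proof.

The forward direction fails; the converse holds.

(⟹) This fails: take r = 21. Then 21 ≡ 6 (mod 15), but 21³ = 9261 ≡ 21 (mod 30), not 6.

(⟸) Conversely, the residues r modulo 30 with r³ ≡ 6 (mod 30) are exactly {6}, and each is ≡ 6 (mod 15).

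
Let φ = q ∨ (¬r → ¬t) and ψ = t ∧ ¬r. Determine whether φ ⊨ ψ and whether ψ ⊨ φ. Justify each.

Both directions fail.

Forward direction. This fails. Under t = F, r = F, q = F, the left side is true but the right side is false.

Converse. This fails. Under t = T, r = F, q = F, the left side is false but the right side is true.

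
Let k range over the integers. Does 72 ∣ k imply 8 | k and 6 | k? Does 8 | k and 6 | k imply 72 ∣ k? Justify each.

(⟹) If 72 ∣ k, write k = 72q. Since 72 = 9·8, k = 8·(9q), so 8 ∣ k; and since 72 = 12·6, k = 6·(12q), so 6 ∣ k.

(⟸) This fails: take k = 24. Both 8 ∣ 24 and 6 ∣ 24, yet 24 is not a multiple of 72 (since 24 = 0·72 + 24), so 72 ∤ 24.

Not equivalent: only (⇒) holds.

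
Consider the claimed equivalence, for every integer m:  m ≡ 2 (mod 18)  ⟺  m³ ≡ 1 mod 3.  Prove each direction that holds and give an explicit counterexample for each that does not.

Forward direction. This fails: take m = 2. Then 2 ≡ 2 (mod 18), but 2³ = 8 ≡ 2 (mod 3), not 1.

Converse. This fails: take m = 1. Then 1³ = 1 ≡ 1 (mod 3), yet 1 ≡ 1 (mod 18), not 2.

Neither direction holds.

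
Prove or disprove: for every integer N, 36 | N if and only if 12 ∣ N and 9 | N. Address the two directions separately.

(→) If 36 ∣ N, write N = 36q. Since 36 = 3·12, N = 12·(3q), so 12 ∣ N; and since 36 = 4·9, N = 9·(4q), so 9 ∣ N.

(←) Suppose 12 ∣ N and 9 ∣ N. Any common multiple of 12 and 9 is a multiple of their lcm; here lcm(12, 9) = 12·9/gcd(12, 9) = 108/3 = 36, so 36 ∣ N.

Both directions hold.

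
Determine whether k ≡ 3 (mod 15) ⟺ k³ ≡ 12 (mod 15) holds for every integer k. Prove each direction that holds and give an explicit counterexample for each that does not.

Both implications hold.

[⇒] Suppose k ≡ 3 (mod 15). Write k = 15j + 3. Then (15j + 3)³ = 3375j³ + 2025j² + 405j + 27 = 15(225j³ + 135j² + 27j + 1) + 12, so k³ ≡ 12 (mod 15).

[⇐] Conversely, suppose k³ ≡ 12 (mod 15). The only residue r in {0, …, 14} with r³ ≡ 12 (mod 15) is r = 3, so k ≡ 3 (mod 15).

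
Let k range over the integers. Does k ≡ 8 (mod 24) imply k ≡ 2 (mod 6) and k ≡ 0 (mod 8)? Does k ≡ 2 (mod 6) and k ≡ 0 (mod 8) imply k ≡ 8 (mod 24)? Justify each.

Both directions hold.

(⇒) Suppose k ≡ 8 (mod 24); write k = 24j + 8. Since 6 ∣ 24, reducing mod 6 gives k ≡ 8 ≡ 2 (mod 6); since 8 ∣ 24, reducing mod 8 gives k ≡ 8 ≡ 0 (mod 8).

(⇐) Conversely, if k ≡ 2 (mod 6) and k ≡ 0 (mod 8), then by the Chinese remainder theorem k ≡ 8 (mod 24). This is exactly k ≡ 8 (mod 24).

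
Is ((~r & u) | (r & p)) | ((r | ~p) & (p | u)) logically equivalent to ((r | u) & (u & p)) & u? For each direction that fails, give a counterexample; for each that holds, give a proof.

(⇒) fails; (⇐) holds.

Forward direction. This fails. Under p = T, r = T, u = F, the left side is true but the right side is false.

Converse. Assume the antecedent. If p is true, the antecedent forces (p = T, r = F, u = T) or (p = T, r = T, u = T), and the consequent holds there. If p is false, the antecedent cannot hold. Either way the consequent holds.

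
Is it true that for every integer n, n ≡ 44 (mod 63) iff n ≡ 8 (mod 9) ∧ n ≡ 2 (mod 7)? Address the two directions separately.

Both directions hold.

Forward direction. Suppose n ≡ 44 (mod 63); write n = 63j + 44. Since 9 ∣ 63, reducing mod 9 gives n ≡ 44 ≡ 8 (mod 9); since 7 ∣ 63, reducing mod 7 gives n ≡ 44 ≡ 2 (mod 7).

Converse. If n ≡ 8 (mod 9) and n ≡ 2 (mod 7), then by the Chinese remainder theorem n ≡ 44 (mod 63). This is exactly n ≡ 44 (mod 63).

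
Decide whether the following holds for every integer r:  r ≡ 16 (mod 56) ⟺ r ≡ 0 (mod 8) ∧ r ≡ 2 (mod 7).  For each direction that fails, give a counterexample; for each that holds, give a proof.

(→) Suppose r ≡ 16 (mod 56); write r = 56j + 16. Since 8 ∣ 56, reducing mod 8 gives r ≡ 16 ≡ 0 (mod 8); since 7 ∣ 56, reducing mod 7 gives r ≡ 16 ≡ 2 (mod 7).

(←) Conversely, if r ≡ 0 (mod 8) and r ≡ 2 (mod 7), then by the Chinese remainder theorem r ≡ 16 (mod 56). This is exactly r ≡ 16 (mod 56).

Both directions hold.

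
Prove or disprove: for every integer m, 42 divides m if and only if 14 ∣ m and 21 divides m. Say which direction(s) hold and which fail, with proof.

(⟸) Suppose 14 ∣ m and 21 ∣ m. Any common multiple of 14 and 21 is a multiple of their lcm; here lcm(14, 21) = 14·21/gcd(14, 21) = 294/7 = 42, so 42 ∣ m.

(⟹) If 42 ∣ m, write m = 42q. Since 42 = 3·14, m = 14·(3q), so 14 ∣ m; and since 42 = 2·21, m = 21·(2q), so 21 ∣ m.

The biconditional holds.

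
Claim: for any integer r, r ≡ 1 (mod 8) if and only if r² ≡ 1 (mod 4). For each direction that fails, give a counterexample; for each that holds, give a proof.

Only the forward implication holds.

(⇒) Suppose r ≡ 1 (mod 8). Then r² ≡ 1² = 1 (mod 8), and since 4 ∣ 8, also r² ≡ 1 (mod 4).

(⇐) This fails: take r = 3. Then 3² = 9 ≡ 1 (mod 4), yet 3 ≡ 3 (mod 8), not 1.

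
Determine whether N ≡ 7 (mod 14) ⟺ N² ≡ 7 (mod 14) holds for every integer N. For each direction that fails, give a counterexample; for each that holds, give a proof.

Both directions hold; the statement is true.

(⇒) Suppose N ≡ 7 (mod 14). Write N = 14j + 7. Then (14j + 7)² = 196j² + 196j + 49 = 14(14j² + 14j + 3) + 7, so N² ≡ 7 (mod 14).

(⇐) Conversely, suppose N² ≡ 7 (mod 14). The only residue r in {0, …, 13} with r² ≡ 7 (mod 14) is r = 7, so N ≡ 7 (mod 14).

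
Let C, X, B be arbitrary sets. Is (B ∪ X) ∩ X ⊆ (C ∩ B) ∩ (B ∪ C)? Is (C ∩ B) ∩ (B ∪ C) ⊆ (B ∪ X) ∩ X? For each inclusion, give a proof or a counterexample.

(⟹) This inclusion fails. Take C = ∅, X = {1}, B = ∅; then 1 ∈ (B ∪ X) ∩ X but 1 ∉ (C ∩ B) ∩ (B ∪ C).

(⟸) This inclusion fails. Take C = {1}, X = ∅, B = {1}; then 1 ∈ (C ∩ B) ∩ (B ∪ C) but 1 ∉ (B ∪ X) ∩ X.

(⊆) fails and (⊇) fails.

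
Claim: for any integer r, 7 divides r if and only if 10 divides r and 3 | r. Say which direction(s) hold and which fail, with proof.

Forward direction. This fails: take r = 7. Certainly 7 ∣ 7, but 10 ∤ 7.

Converse. This fails: take r = 30. Both 10 ∣ 30 and 3 ∣ 30, yet 30 is not a multiple of 7 (since 30 = 4·7 + 2), so 7 ∤ 30.

Both directions fail.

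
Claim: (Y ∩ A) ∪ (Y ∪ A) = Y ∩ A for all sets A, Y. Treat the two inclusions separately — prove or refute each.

Reverse inclusion. Let x ∈ Y ∩ A. Then x ∈ A ∩ Y, from which x ∈ (Y ∩ A) ∪ (Y ∪ A).

Forward inclusion. This inclusion fails. Take A = {1}, Y = ∅; then 1 ∈ (Y ∩ A) ∪ (Y ∪ A) but 1 ∉ Y ∩ A.

Only the reverse inclusion holds.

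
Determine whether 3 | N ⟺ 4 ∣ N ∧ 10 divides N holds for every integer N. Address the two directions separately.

Forward direction. This fails: take N = 3. Certainly 3 ∣ 3, but 4 ∤ 3.

Converse. This fails: take N = 20. Both 4 ∣ 20 and 10 ∣ 20, yet 20 is not a multiple of 3 (since 20 = 6·3 + 2), so 3 ∤ 20.

Both directions fail.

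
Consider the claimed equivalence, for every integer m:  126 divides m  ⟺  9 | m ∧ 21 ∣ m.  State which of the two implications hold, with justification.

(←) This fails: take m = 63. Both 9 ∣ 63 and 21 ∣ 63, yet 63 is not a multiple of 126 (since 63 = 0·126 + 63), so 126 ∤ 63.

(→) If 126 ∣ m, write m = 126q. Since 126 = 14·9, m = 9·(14q), so 9 ∣ m; and since 126 = 6·21, m = 21·(6q), so 21 ∣ m.

The forward direction holds; the converse fails.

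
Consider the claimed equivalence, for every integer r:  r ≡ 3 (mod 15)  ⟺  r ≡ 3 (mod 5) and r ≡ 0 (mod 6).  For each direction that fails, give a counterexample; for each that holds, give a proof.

Only the converse holds.

(⟹) This fails: r = 3 gives 3 ≡ 3 (mod 15) but 3 ≡ 3 (mod 6), so the conjunction on the right does not hold.

(⟸) Conversely, if r ≡ 3 (mod 5) and r ≡ 0 (mod 6), then by the Chinese remainder theorem r ≡ 18 (mod 30). Since 18 ≡ 3 (mod 15) and 15 ∣ 30, we get r ≡ 3 (mod 15).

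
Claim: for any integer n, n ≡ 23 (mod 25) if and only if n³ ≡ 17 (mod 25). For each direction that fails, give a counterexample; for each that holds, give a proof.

The biconditional holds.

(⇒) Suppose n ≡ 23 (mod 25). Write n = 25j + 23. Then (25j + 23)³ = 15625j³ + 43125j² + 39675j + 12167 = 25(625j³ + 1725j² + 1587j + 486) + 17, so n³ ≡ 17 (mod 25).

(⇐) Conversely, suppose n³ ≡ 17 (mod 25). The only residue r in {0, …, 24} with r³ ≡ 17 (mod 25) is r = 23, so n ≡ 23 (mod 25).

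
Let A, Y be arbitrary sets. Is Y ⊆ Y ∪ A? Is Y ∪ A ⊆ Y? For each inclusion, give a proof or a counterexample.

The sets are not equal: only the forward inclusion holds.

(⟹) Let x ∈ Y. Then either x ∈ Y and x ∉ A; or x ∈ A ∩ Y. In each case x ∈ Y ∪ A, so Y ⊆ Y ∪ A.

(⟸) This inclusion fails. Take A = {1}, Y = ∅; then 1 ∈ Y ∪ A but 1 ∉ Y.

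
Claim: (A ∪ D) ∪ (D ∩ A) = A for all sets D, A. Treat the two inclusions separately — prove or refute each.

The sets are not equal: only the reverse inclusion holds.

Reverse inclusion. Let x ∈ A. Then either x ∈ A and x ∉ D; or x ∈ D ∩ A. In each case x ∈ (A ∪ D) ∪ (D ∩ A), so A ⊆ (A ∪ D) ∪ (D ∩ A).

Forward inclusion. This inclusion fails. Take D = {1}, A = ∅; then 1 ∈ (A ∪ D) ∪ (D ∩ A) but 1 ∉ A.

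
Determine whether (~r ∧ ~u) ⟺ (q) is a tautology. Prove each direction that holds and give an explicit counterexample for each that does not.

(⟹) This fails. Under q = F, r = F, u = F, the left side is true but the right side is false.

(⟸) This fails. Under q = T, r = T, u = F, the left side is false but the right side is true.

(⇒) fails and (⇐) fails.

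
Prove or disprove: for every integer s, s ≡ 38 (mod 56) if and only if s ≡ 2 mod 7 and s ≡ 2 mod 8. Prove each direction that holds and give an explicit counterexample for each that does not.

Both directions fail.

Forward direction. This fails: s = 38 gives 38 ≡ 38 (mod 56) but 38 ≡ 3 (mod 7), so the conjunction on the right does not hold.

Converse. This fails: s = 2 satisfies both congruences on the right (2 ≡ 2 mod 7 and 2 ≡ 2 mod 8) yet 2 ≡ 2 (mod 56), not 38.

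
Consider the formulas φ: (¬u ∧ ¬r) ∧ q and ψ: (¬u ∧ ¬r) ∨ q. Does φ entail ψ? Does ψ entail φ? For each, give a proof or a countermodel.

Not equivalent: only (⇒) holds.

(→) Assume the antecedent. If q is true, (¬u ∧ ¬r) ∨ q reduces to true regardless of the other variables. If q is false, the antecedent cannot hold. Either way (¬u ∧ ¬r) ∨ q holds.

(←) This fails. Under q = F, u = F, r = F, the left side is false but the right side is true.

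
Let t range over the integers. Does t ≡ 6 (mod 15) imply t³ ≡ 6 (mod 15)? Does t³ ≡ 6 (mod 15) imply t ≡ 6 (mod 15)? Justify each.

Forward direction. Suppose t ≡ 6 (mod 15). Write t = 15j + 6. Then (15j + 6)³ = 3375j³ + 4050j² + 1620j + 216 = 15(225j³ + 270j² + 108j + 14) + 6, so t³ ≡ 6 (mod 15).

Converse. Suppose t³ ≡ 6 (mod 15). The only residue r in {0, …, 14} with r³ ≡ 6 (mod 15) is r = 6, so t ≡ 6 (mod 15).

The biconditional holds.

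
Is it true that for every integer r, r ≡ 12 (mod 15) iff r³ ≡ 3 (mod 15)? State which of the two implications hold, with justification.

The biconditional holds.

Converse. Suppose r³ ≡ 3 (mod 15). The only residue r in {0, …, 14} with r³ ≡ 3 (mod 15) is r = 12, so r ≡ 12 (mod 15).

Forward direction. Suppose r ≡ 12 (mod 15). Write r = 15j + 12. Then (15j + 12)³ = 3375j³ + 8100j² + 6480j + 1728 = 15(225j³ + 540j² + 432j + 115) + 3, so r³ ≡ 3 (mod 15).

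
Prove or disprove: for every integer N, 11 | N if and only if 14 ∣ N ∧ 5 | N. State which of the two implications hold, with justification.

(⇒) fails and (⇐) fails.

[⇒] This fails: take N = 11. Certainly 11 ∣ 11, but 14 ∤ 11.

[⇐] This fails: take N = 70. Both 14 ∣ 70 and 5 ∣ 70, yet 70 is not a multiple of 11 (since 70 = 6·11 + 4), so 11 ∤ 70.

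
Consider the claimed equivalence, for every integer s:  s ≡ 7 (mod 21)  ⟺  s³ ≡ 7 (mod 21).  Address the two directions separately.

Converse. Suppose s³ ≡ 7 (mod 21). The only residue r in {0, …, 20} with r³ ≡ 7 (mod 21) is r = 7, so s ≡ 7 (mod 21).

Forward direction. Suppose s ≡ 7 (mod 21). Write s = 21j + 7. Then (21j + 7)³ = 9261j³ + 9261j² + 3087j + 343 = 21(441j³ + 441j² + 147j + 16) + 7, so s³ ≡ 7 (mod 21).

Both directions hold.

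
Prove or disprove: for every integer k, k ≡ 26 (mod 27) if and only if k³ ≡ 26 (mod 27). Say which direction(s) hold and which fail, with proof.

Only the forward direction holds.

(⇒) Suppose k ≡ 26 (mod 27). Write k = 27j + 26. Then (27j + 26)³ = 19683j³ + 56862j² + 54756j + 17576 = 27(729j³ + 2106j² + 2028j + 650) + 26, so k³ ≡ 26 (mod 27).

(⇐) This fails: take k = 8. Then 8³ = 512 ≡ 26 (mod 27), yet 8 ≡ 8 (mod 27), not 26.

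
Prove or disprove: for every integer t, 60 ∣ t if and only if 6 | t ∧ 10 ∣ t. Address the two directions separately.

Only the forward implication holds.

(⟹) If 60 ∣ t, write t = 60q. Since 60 = 10·6, t = 6·(10q), so 6 ∣ t; and since 60 = 6·10, t = 10·(6q), so 10 ∣ t.

(⟸) This fails: take t = 30. Both 6 ∣ 30 and 10 ∣ 30, yet 30 is not a multiple of 60 (since 30 = 0·60 + 30), so 60 ∤ 30.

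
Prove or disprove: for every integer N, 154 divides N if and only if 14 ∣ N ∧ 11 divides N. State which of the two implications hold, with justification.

(←) Suppose 14 ∣ N and 11 ∣ N. Any common multiple of 14 and 11 is a multiple of their lcm; here gcd(14, 11) = 1, so lcm(14, 11) = 14·11 = 154, so 154 ∣ N.

(→) If 154 ∣ N, write N = 154q. Since 154 = 11·14, N = 14·(11q), so 14 ∣ N; and since 154 = 14·11, N = 11·(14q), so 11 ∣ N.

The biconditional holds.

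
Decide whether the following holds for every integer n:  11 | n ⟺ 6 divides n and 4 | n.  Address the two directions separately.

Neither direction holds.

(⟹) This fails: take n = 11. Certainly 11 ∣ 11, but 6 ∤ 11.

(⟸) This fails: take n = 12. Both 6 ∣ 12 and 4 ∣ 12, yet 12 is not a multiple of 11 (since 12 = 1·11 + 1), so 11 ∤ 12.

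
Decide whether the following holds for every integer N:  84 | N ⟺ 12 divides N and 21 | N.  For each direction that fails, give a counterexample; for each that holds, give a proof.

Both implications hold.

(⇒) If 84 ∣ N, write N = 84q. Since 84 = 7·12, N = 12·(7q), so 12 ∣ N; and since 84 = 4·21, N = 21·(4q), so 21 ∣ N.

(⇐) Suppose 12 ∣ N and 21 ∣ N. Any common multiple of 12 and 21 is a multiple of their lcm; here lcm(12, 21) = 12·21/gcd(12, 21) = 252/3 = 84, so 84 ∣ N.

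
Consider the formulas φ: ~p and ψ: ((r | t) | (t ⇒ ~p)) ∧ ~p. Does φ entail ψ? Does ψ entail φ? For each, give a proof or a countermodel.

[⇐] Assume the antecedent. If r is true, the antecedent forces (r = T, t = F, p = F) or (r = T, t = T, p = F), and ~p holds there. If r is false, the antecedent forces (r = F, t = F, p = F) or (r = F, t = T, p = F), and ~p holds there. Either way ~p holds.

[⇒] Assume the antecedent. If r is true, the antecedent forces (r = T, t = F, p = F) or (r = T, t = T, p = F), and ((r | t) | (t ⇒ ~p)) ∧ ~p holds there. If r is false, the antecedent forces (r = F, t = F, p = F) or (r = F, t = T, p = F), and ((r | t) | (t ⇒ ~p)) ∧ ~p holds there. Either way ((r | t) | (t ⇒ ~p)) ∧ ~p holds.

Both directions hold.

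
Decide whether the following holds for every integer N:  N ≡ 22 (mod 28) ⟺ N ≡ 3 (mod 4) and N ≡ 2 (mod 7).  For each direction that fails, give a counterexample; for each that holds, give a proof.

Both directions fail.

Forward direction. This fails: N = 22 gives 22 ≡ 22 (mod 28) but 22 ≡ 2 (mod 4), so the conjunction on the right does not hold.

Converse. This fails: N = 23 satisfies both congruences on the right (23 ≡ 3 mod 4 and 23 ≡ 2 mod 7) yet 23 ≡ 23 (mod 28), not 22.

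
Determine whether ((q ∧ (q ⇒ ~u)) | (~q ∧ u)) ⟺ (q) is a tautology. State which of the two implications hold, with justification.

Neither implication holds.

(⇒) This fails. Under q = F, u = T, the left side is true but the right side is false.

(⇐) This fails. Under q = T, u = T, the left side is false but the right side is true.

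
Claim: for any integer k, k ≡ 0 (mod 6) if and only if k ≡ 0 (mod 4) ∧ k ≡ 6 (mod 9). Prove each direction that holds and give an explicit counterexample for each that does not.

The forward direction fails; the converse holds.

[⇐] If k ≡ 0 (mod 4) and k ≡ 6 (mod 9), then by the Chinese remainder theorem k ≡ 24 (mod 36). Since 24 ≡ 0 (mod 6) and 6 ∣ 36, we get k ≡ 0 (mod 6).

[⇒] This fails: k = 0 gives 0 ≡ 0 (mod 6) but 0 ≡ 0 (mod 9), so the conjunction on the right does not hold.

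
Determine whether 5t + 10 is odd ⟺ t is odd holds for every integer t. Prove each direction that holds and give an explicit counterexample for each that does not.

The biconditional holds.

(⟹) Suppose 5t + 10 is odd. Since 5 is odd, 5t and t have the same parity, so 5t + 10 ≡ t + 10 (mod 2). As 10 is even, 5t + 10 is odd exactly when t is odd. Thus t is odd.

(⟸) Conversely, suppose t is odd; write t = 2j + 1. Then 5t + 10 = 5·(2j + 1) + 10 = 2·5j + 15, which is odd.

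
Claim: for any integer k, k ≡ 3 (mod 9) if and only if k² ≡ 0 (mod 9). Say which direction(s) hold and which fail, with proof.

(⇒) Suppose k ≡ 3 (mod 9). Write k = 9j + 3. Then (9j + 3)² = 81j² + 54j + 9 = 9(9j² + 6j + 1) + 0, so k² ≡ 0 (mod 9).

(⇐) This fails: take k = 0. Then 0² = 0 ≡ 0 (mod 9), yet 0 ≡ 0 (mod 9), not 3.

Only the forward implication holds.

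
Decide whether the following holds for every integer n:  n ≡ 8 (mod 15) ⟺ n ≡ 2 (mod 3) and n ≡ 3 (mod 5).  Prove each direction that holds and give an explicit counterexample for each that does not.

(⟸) If n ≡ 2 (mod 3) and n ≡ 3 (mod 5), then by the Chinese remainder theorem n ≡ 8 (mod 15). This is exactly n ≡ 8 (mod 15).

(⟹) Suppose n ≡ 8 (mod 15); write n = 15j + 8. Since 3 ∣ 15, reducing mod 3 gives n ≡ 8 ≡ 2 (mod 3); since 5 ∣ 15, reducing mod 5 gives n ≡ 8 ≡ 3 (mod 5).

Both directions hold.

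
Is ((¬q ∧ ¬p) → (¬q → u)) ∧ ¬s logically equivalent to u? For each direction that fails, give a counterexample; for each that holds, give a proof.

(⟹) This fails. Under q = T, u = F, p = F, s = F, the left side is true but the right side is false.

(⟸) This fails. Under q = F, u = T, p = F, s = T, the left side is false but the right side is true.

Both directions fail.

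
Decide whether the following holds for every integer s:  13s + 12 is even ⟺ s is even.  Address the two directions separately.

(→) Suppose 13s + 12 is even. Since 13 is odd, 13s and s have the same parity, so 13s + 12 ≡ s + 12 (mod 2). As 12 is even, 13s + 12 is even exactly when s is even. Thus s is even.

(←) Conversely, suppose s is even; write s = 2j. Then 13s + 12 = 13·(2j) + 12 = 2·13j + 12, which is even.

The biconditional holds.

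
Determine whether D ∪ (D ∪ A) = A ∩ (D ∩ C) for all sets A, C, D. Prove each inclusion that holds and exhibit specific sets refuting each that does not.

(⊆) fails; (⊇) holds.

Reverse inclusion. Let x ∈ A ∩ (D ∩ C). Then x ∈ A ∩ C ∩ D, from which x ∈ D ∪ (D ∪ A).

Forward inclusion. This inclusion fails. Take A = {1}, C = ∅, D = ∅; then 1 ∈ D ∪ (D ∪ A) but 1 ∉ A ∩ (D ∩ C).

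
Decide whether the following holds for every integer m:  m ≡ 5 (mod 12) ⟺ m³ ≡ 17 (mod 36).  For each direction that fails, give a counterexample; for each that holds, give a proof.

Both directions hold.

Forward direction. Suppose m ≡ 5 (mod 12). Working modulo 36, m ∈ {5, 17, 29}; for each such r, r³ ≡ 17 (mod 36).

Converse. The residues r modulo 36 with r³ ≡ 17 (mod 36) are exactly {5, 17, 29}, and each is ≡ 5 (mod 12).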